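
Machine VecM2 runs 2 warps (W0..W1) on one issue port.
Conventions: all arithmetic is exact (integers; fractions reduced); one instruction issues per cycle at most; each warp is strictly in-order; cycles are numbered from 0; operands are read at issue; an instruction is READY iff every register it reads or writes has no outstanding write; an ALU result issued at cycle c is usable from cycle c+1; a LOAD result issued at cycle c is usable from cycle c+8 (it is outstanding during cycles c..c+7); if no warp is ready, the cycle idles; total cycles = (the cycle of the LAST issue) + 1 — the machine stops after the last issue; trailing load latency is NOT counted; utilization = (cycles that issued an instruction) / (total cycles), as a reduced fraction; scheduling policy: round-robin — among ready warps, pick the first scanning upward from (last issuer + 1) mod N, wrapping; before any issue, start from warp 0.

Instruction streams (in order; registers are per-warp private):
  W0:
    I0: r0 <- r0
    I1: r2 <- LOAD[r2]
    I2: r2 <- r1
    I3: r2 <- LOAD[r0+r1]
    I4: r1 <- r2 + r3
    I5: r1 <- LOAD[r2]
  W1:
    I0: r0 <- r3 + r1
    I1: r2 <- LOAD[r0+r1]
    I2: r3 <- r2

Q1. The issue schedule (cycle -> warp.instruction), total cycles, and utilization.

cycle 0: W0.I0
cycle 1: W1.I0
cycle 2: W0.I1
cycle 3: W1.I1
cycle 4: idle
cycle 5: idle
cycle 6: idle
cycle 7: idle
cycle 8: idle
cycle 9: idle
cycle 10: W0.I2
cycle 11: W1.I2
cycle 12: W0.I3
cycle 13: idle
cycle 14: idle
cycle 15: idle
cycle 16: idle
cycle 17: idle
cycle 18: idle
cycle 19: idle
cycle 20: W0.I4
cycle 21: W0.I5

Answer: 22 cycles, utilization 9/22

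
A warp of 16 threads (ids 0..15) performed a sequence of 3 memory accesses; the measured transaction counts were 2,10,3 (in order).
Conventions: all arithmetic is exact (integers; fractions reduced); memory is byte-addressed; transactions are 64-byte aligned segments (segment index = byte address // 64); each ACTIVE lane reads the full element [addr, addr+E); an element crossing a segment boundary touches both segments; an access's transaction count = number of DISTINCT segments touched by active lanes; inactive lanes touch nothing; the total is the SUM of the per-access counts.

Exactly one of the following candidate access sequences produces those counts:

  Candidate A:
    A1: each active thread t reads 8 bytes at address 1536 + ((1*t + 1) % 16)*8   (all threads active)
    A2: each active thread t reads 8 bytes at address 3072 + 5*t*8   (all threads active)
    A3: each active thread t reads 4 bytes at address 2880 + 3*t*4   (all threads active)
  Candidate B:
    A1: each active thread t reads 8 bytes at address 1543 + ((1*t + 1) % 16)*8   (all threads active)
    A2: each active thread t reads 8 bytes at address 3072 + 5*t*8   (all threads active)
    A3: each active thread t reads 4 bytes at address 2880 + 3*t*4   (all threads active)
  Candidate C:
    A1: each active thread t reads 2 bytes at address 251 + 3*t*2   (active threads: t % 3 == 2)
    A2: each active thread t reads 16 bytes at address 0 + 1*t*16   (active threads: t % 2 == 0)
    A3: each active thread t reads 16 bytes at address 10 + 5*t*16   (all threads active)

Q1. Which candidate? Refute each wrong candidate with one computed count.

B: A1 gives 3 transactions, not 2
C: A2 gives 4 transactions, not 10
A: all counts match (2,10,3)

Answer: A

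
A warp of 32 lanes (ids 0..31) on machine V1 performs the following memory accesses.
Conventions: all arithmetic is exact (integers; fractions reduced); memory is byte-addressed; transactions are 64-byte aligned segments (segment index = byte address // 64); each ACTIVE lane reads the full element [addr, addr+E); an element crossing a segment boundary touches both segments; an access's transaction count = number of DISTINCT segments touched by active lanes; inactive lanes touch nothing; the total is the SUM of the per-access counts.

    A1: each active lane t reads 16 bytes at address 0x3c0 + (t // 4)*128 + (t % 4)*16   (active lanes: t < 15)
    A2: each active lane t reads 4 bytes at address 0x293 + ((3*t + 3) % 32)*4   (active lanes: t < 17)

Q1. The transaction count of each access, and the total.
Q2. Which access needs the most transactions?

A1: 4 transactions
A2: 3 transactions

Answer: 4,3; total 7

Answer: A1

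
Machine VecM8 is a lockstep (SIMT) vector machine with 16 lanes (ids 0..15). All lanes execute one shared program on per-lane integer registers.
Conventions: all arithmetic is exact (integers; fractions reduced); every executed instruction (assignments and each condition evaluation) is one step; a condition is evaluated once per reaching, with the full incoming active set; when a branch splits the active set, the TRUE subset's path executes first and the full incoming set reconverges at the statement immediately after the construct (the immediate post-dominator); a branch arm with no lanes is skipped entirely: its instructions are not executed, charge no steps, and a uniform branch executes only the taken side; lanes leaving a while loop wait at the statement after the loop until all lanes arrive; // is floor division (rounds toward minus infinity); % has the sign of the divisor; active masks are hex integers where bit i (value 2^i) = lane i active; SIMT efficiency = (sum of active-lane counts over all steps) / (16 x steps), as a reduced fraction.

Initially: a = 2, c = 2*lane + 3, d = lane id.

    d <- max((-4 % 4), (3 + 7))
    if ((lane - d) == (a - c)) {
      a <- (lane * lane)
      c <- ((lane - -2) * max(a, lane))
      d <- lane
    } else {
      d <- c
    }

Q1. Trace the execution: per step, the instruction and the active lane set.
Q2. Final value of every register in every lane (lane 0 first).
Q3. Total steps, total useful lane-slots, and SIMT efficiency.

step 0: d <- max((-4 % 4), (3 + 7))  0xffff
step 1: eval ((lane - d) == (a - c)) 0xffff
step 2: a <- (lane * lane)           0x0008
step 3: c <- ((lane - -2) * max(a, lane)) 0x0008
step 4: d <- lane                    0x0008
step 5: d <- c                       0xfff7

Answer: 6 steps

a: 2,2,2,9,2,2,2,2,2,2,2,2,2,2,2,2
c: 3,5,7,45,11,13,15,17,19,21,23,25,27,29,31,33
d: 3,5,7,3,11,13,15,17,19,21,23,25,27,29,31,33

steps = 6; useful = 50; efficiency = 50/96 = 25/48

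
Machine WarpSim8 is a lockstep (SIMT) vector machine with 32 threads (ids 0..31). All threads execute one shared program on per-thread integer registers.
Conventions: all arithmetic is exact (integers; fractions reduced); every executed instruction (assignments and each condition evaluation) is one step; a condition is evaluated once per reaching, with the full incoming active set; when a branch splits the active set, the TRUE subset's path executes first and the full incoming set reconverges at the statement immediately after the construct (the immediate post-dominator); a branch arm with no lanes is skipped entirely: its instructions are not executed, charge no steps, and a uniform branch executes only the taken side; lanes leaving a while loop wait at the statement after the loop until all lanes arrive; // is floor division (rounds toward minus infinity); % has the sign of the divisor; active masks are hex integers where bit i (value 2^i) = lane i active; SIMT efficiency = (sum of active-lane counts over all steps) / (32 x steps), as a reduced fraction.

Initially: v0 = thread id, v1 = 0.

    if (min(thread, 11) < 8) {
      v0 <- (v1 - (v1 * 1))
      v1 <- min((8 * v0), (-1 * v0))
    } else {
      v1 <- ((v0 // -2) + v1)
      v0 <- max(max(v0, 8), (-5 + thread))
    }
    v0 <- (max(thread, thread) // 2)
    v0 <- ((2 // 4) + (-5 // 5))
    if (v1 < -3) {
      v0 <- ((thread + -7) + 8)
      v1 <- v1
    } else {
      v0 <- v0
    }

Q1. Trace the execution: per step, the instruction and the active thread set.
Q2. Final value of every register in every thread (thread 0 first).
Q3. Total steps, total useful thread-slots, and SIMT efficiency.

step 0: eval (min(thread, 11) < 8)   0xffffffff
step 1: v0 <- (v1 - (v1 * 1))        0x000000ff
step 2: v1 <- min((8 * v0), (-1 * v0)) 0x000000ff
step 3: v1 <- ((v0 // -2) + v1)      0xffffff00
step 4: v0 <- max(max(v0, 8), (-5 + thread)) 0xffffff00
step 5: v0 <- (max(thread, thread) // 2) 0xffffffff
step 6: v0 <- ((2 // 4) + (-5 // 5)) 0xffffffff
step 7: eval (v1 < -3)               0xffffffff
step 8: v0 <- ((thread + -7) + 8)    0xffffff00
step 9: v1 <- v1                     0xffffff00
step 10: v0 <- v0                     0x000000ff

Answer: 11 steps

v0: -1,-1,-1,-1,-1,-1,-1,-1,9,10,11,12,13,14,15,16,17,18,19,20,21,22,23,24,25,26,27,28,29,30,31,32
v1: 0,0,0,0,0,0,0,0,-4,-5,-5,-6,-6,-7,-7,-8,-8,-9,-9,-10,-10,-11,-11,-12,-12,-13,-13,-14,-14,-15,-15,-16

steps = 11; useful = 248; efficiency = 248/352 = 31/44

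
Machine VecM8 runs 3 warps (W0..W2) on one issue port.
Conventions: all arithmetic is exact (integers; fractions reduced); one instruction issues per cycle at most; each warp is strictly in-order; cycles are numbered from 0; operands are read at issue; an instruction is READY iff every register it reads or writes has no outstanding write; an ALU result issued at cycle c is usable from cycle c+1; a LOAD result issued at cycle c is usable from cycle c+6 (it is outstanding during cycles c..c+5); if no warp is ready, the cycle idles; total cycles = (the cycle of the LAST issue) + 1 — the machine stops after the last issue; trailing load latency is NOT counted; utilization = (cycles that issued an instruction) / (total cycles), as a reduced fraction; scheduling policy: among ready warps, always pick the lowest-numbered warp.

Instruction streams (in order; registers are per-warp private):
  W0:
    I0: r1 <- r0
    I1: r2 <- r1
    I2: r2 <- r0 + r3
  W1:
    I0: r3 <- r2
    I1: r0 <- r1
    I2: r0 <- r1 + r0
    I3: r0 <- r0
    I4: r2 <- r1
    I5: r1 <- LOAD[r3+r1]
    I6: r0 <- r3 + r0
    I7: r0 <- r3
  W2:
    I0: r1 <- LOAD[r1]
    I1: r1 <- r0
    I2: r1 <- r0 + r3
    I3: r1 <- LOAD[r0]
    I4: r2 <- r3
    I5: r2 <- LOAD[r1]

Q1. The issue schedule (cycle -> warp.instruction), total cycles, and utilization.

cycle 0: W0.I0
cycle 1: W0.I1
cycle 2: W0.I2
cycle 3: W1.I0
cycle 4: W1.I1
cycle 5: W1.I2
cycle 6: W1.I3
cycle 7: W1.I4
cycle 8: W1.I5
cycle 9: W1.I6
cycle 10: W1.I7
cycle 11: W2.I0
cycle 12: idle
cycle 13: idle
cycle 14: idle
cycle 15: idle
cycle 16: idle
cycle 17: W2.I1
cycle 18: W2.I2
cycle 19: W2.I3
cycle 20: W2.I4
cycle 21: idle
cycle 22: idle
cycle 23: idle
cycle 24: idle
cycle 25: W2.I5

Answer: 26 cycles, utilization 17/26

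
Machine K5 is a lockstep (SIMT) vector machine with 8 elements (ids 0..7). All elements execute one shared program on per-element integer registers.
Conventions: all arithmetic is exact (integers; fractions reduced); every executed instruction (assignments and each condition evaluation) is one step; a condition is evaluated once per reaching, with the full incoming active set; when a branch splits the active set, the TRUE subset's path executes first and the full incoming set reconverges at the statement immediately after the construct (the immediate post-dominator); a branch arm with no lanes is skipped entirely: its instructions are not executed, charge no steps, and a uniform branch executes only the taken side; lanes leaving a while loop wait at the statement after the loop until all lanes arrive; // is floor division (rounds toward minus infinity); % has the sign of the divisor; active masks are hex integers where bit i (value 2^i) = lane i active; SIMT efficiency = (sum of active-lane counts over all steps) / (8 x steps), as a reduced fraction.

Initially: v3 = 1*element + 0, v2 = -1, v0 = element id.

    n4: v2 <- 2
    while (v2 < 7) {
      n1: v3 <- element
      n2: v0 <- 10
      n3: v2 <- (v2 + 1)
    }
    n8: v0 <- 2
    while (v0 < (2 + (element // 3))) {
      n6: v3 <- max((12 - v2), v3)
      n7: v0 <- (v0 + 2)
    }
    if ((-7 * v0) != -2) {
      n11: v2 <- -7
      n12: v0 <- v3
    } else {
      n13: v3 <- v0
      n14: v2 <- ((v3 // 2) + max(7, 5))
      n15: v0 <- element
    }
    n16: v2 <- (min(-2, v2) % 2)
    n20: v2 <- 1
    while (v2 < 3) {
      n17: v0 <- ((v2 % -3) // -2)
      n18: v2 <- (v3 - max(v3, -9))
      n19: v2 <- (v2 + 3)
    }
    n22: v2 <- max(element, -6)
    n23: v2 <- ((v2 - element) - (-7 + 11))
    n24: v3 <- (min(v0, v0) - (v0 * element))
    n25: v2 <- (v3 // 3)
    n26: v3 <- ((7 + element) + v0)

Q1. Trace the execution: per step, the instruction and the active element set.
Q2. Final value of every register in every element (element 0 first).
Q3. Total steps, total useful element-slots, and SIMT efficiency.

step 0: v2 <- 2                      0xff
step 1: eval (v2 < 7)                0xff
step 2: v3 <- element                0xff
step 3: v0 <- 10                     0xff
step 4: v2 <- (v2 + 1)               0xff
step 5: eval (v2 < 7)                0xff
step 6: v3 <- element                0xff
step 7: v0 <- 10                     0xff
step 8: v2 <- (v2 + 1)               0xff
step 9: eval (v2 < 7)                0xff
step 10: v3 <- element                0xff
step 11: v0 <- 10                     0xff
step 12: v2 <- (v2 + 1)               0xff
step 13: eval (v2 < 7)                0xff
step 14: v3 <- element                0xff
step 15: v0 <- 10                     0xff
step 16: v2 <- (v2 + 1)               0xff
step 17: eval (v2 < 7)                0xff
step 18: v3 <- element                0xff
step 19: v0 <- 10                     0xff
step 20: v2 <- (v2 + 1)               0xff
step 21: eval (v2 < 7)                0xff
step 22: v0 <- 2                      0xff
step 23: eval (v0 < (2 + (element // 3))) 0xff
step 24: v3 <- max((12 - v2), v3)     0xf8
step 25: v0 <- (v0 + 2)               0xf8
step 26: eval (v0 < (2 + (element // 3))) 0xf8
step 27: eval ((-7 * v0) != -2)       0xff
step 28: v2 <- -7                     0xff
step 29: v0 <- v3                     0xff
step 30: v2 <- (min(-2, v2) % 2)      0xff
step 31: v2 <- 1                      0xff
step 32: eval (v2 < 3)                0xff
step 33: v0 <- ((v2 % -3) // -2)      0xff
step 34: v2 <- (v3 - max(v3, -9))     0xff
step 35: v2 <- (v2 + 3)               0xff
step 36: eval (v2 < 3)                0xff
step 37: v2 <- max(element, -6)       0xff
step 38: v2 <- ((v2 - element) - (-7 + 11)) 0xff
step 39: v3 <- (min(v0, v0) - (v0 * element)) 0xff
step 40: v2 <- (v3 // 3)              0xff
step 41: v3 <- ((7 + element) + v0)   0xff

Answer: 42 steps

v3: 8,9,10,11,12,13,14,15
v2: 0,0,-1,-1,-1,-2,-2,-2
v0: 1,1,1,1,1,1,1,1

steps = 42; useful = 327; efficiency = 327/336 = 109/112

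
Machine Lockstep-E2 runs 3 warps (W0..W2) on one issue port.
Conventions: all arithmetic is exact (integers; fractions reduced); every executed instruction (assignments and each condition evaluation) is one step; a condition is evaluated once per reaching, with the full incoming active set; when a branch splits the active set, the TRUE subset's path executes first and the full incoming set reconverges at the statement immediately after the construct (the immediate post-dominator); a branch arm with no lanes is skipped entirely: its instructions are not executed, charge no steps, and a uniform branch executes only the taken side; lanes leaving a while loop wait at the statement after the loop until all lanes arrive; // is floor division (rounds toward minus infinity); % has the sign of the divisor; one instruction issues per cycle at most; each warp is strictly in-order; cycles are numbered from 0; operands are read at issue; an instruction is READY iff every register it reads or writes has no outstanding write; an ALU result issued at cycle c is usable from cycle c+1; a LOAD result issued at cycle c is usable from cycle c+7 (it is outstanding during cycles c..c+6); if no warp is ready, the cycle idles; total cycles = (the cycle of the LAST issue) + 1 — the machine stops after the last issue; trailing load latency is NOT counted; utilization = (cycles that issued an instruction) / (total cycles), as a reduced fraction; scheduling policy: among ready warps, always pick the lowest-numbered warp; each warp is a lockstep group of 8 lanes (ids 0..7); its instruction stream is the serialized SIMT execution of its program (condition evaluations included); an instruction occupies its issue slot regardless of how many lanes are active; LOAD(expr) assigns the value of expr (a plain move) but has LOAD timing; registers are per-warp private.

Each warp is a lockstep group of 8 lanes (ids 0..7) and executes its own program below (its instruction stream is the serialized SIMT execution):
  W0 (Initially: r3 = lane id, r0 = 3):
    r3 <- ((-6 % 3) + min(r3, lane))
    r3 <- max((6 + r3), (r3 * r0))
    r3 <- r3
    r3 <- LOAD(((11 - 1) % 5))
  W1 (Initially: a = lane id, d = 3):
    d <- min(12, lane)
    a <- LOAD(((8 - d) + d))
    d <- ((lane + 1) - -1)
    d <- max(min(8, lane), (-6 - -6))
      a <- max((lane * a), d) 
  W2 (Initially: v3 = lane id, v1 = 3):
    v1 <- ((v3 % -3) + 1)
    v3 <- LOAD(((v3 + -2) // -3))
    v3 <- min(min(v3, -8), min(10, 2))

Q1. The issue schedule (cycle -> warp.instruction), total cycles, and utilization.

cycle 0: W0.I0
cycle 1: W0.I1
cycle 2: W0.I2
cycle 3: W0.I3
cycle 4: W1.I0
cycle 5: W1.I1
cycle 6: W1.I2
cycle 7: W1.I3
cycle 8: W2.I0
cycle 9: W2.I1
cycle 10: idle
cycle 11: idle
cycle 12: W1.I4
cycle 13: idle
cycle 14: idle
cycle 15: idle
cycle 16: W2.I2

Answer: 17 cycles, utilization 12/17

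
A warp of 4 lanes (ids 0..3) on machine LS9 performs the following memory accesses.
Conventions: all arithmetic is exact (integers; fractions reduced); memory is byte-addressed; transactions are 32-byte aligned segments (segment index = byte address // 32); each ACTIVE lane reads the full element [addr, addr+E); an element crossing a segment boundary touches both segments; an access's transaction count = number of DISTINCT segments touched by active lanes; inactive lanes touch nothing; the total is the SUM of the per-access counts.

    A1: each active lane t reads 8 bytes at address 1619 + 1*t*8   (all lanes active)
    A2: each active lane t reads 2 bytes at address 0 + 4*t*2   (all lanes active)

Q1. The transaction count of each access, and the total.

A1: 2 transactions
A2: 1 transaction

Answer: 2,1; total 3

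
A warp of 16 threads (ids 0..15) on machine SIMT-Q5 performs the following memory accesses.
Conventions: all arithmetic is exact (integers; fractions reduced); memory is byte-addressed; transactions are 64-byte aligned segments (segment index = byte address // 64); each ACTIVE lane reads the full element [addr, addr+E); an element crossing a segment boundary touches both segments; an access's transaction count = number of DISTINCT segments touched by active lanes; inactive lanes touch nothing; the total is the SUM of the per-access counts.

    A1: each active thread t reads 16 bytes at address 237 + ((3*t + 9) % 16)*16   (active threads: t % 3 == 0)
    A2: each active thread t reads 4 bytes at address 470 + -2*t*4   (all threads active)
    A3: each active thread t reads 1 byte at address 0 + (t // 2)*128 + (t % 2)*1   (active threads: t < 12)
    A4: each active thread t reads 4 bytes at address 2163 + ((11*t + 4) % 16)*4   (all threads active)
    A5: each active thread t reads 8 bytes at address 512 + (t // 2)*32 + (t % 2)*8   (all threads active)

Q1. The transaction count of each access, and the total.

A1: 4 transactions
A2: 3 transactions
A3: 6 transactions
A4: 2 transactions
A5: 4 transactions

Answer: 4,3,6,2,4; total 19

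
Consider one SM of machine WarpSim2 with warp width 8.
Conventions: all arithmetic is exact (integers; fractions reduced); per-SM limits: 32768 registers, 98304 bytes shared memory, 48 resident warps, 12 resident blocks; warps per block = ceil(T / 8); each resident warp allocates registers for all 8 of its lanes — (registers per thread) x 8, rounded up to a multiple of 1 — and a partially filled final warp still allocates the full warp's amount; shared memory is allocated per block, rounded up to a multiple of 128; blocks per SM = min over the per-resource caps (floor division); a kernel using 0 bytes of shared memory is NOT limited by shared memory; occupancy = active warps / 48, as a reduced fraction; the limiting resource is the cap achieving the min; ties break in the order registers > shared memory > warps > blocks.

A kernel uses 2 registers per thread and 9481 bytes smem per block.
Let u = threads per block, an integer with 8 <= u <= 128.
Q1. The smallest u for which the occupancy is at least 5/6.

Answer: u = 25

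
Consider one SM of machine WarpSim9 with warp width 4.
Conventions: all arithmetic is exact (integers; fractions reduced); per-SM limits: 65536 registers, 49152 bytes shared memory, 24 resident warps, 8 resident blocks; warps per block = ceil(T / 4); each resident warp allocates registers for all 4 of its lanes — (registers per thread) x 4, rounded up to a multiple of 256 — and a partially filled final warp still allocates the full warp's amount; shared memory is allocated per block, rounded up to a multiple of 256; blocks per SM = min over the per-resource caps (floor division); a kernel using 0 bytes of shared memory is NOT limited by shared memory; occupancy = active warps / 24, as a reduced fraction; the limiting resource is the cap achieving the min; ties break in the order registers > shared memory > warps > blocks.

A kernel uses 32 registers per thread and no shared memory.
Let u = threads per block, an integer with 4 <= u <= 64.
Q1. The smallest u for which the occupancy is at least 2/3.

Answer: u = 5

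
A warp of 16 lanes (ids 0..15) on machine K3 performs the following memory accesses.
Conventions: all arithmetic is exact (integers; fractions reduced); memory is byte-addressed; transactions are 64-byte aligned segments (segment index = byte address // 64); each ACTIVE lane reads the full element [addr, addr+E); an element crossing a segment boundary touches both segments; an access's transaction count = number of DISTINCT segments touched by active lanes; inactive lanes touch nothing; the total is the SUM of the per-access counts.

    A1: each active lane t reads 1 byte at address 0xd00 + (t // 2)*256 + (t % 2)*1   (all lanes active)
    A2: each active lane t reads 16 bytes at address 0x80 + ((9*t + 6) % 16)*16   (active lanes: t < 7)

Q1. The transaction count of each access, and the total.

A1: 8 transactions
A2: 4 transactions

Answer: 8,4; total 12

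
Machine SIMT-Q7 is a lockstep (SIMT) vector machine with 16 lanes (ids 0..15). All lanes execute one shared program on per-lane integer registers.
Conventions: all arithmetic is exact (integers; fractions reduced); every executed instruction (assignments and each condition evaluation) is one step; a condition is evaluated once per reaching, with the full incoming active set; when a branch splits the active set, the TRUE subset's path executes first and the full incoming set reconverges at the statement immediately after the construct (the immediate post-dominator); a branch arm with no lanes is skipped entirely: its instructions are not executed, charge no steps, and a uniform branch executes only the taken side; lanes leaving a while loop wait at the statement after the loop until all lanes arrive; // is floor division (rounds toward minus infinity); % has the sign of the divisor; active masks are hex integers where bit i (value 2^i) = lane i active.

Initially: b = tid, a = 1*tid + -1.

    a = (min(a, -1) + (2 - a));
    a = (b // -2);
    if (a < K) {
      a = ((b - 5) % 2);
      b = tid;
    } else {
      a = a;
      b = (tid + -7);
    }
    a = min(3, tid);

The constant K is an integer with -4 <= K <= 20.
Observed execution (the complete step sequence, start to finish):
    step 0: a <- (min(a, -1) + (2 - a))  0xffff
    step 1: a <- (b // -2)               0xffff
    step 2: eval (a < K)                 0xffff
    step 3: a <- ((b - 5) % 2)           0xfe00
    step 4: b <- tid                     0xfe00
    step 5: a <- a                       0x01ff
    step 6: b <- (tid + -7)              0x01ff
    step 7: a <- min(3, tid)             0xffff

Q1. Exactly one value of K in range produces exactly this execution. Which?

Answer: K = -4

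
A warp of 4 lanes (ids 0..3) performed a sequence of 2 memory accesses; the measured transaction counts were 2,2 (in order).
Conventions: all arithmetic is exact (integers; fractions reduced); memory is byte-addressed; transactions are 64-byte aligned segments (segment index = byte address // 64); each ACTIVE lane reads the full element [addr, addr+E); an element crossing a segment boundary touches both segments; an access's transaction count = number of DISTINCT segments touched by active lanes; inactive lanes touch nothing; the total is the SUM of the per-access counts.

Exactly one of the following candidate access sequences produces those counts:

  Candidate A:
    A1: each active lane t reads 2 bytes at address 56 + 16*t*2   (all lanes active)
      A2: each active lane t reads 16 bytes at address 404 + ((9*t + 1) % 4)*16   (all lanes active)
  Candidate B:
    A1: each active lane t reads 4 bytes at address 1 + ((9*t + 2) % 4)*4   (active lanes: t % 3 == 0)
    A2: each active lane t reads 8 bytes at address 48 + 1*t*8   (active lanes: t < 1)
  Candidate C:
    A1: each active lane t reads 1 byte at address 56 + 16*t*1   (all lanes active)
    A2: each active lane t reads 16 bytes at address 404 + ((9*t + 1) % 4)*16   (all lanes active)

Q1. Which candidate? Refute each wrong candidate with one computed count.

A: A1 gives 3 transactions, not 2
B: A1 gives 1 transaction, not 2
C: all counts match (2,2)

Answer: C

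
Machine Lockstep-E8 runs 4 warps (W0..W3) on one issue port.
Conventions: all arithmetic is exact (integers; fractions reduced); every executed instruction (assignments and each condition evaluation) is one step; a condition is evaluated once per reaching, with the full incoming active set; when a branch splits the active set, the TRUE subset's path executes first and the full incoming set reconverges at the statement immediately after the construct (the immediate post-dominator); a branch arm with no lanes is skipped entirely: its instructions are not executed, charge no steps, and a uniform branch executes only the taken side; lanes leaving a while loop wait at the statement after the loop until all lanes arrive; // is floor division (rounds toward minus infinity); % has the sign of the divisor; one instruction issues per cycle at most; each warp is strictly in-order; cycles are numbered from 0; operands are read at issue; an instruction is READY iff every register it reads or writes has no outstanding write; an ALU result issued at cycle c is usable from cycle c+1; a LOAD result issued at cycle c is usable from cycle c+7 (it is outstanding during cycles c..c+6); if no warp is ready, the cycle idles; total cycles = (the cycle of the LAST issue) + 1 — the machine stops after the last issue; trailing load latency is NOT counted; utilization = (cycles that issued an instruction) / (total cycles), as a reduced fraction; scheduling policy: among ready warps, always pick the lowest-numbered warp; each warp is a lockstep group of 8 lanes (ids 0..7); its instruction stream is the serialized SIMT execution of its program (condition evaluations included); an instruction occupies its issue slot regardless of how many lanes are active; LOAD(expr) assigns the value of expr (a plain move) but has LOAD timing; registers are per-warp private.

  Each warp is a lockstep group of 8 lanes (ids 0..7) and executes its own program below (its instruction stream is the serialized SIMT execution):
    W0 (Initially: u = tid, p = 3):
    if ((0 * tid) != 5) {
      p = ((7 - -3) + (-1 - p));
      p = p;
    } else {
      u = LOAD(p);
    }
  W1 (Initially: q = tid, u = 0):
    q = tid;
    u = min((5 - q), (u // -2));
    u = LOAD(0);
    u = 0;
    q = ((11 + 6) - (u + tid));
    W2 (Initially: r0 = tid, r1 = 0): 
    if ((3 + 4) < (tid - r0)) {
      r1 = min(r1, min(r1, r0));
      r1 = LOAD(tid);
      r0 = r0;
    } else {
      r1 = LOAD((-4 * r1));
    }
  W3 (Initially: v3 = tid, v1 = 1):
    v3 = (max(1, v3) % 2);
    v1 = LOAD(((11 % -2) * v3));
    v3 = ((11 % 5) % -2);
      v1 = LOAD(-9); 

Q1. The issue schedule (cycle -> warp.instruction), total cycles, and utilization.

cycle 0: W0.I0
cycle 1: W0.I1
cycle 2: W0.I2
cycle 3: W1.I0
cycle 4: W1.I1
cycle 5: W1.I2
cycle 6: W2.I0
cycle 7: W2.I1
cycle 8: W3.I0
cycle 9: W3.I1
cycle 10: W3.I2
cycle 11: idle
cycle 12: W1.I3
cycle 13: W1.I4
cycle 14: idle
cycle 15: idle
cycle 16: W3.I3

Answer: 17 cycles, utilization 14/17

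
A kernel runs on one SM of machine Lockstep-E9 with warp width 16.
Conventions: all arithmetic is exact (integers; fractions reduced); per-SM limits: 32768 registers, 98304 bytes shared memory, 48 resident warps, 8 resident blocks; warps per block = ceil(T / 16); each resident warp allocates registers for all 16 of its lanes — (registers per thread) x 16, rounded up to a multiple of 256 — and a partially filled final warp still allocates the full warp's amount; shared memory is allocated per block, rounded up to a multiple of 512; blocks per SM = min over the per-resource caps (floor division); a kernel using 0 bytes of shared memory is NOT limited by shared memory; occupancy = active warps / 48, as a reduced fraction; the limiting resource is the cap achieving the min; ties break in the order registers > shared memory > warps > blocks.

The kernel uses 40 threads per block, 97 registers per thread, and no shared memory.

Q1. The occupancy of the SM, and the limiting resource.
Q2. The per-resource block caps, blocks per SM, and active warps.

Answer: occupancy 3/8, limited by registers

registers: 6 blocks
shared memory: no limit (kernel uses none)
warps: 16 blocks
blocks: 8 blocks

Answer: 6 blocks, 18 active warps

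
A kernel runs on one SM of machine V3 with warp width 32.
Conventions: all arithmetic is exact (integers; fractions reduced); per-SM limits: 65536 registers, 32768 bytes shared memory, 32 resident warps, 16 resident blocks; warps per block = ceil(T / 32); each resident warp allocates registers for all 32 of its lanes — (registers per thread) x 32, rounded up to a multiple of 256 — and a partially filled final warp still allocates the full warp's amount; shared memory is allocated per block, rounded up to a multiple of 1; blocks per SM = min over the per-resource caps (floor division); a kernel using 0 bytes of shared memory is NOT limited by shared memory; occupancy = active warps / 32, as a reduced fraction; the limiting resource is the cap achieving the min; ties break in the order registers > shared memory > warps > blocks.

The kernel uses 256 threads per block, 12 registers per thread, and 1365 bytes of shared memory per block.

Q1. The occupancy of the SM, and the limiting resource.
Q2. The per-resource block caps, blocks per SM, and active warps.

Answer: occupancy 1, limited by warps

registers: 16 blocks
shared memory: 24 blocks
warps: 4 blocks
blocks: 16 blocks

Answer: 4 blocks, 32 active warps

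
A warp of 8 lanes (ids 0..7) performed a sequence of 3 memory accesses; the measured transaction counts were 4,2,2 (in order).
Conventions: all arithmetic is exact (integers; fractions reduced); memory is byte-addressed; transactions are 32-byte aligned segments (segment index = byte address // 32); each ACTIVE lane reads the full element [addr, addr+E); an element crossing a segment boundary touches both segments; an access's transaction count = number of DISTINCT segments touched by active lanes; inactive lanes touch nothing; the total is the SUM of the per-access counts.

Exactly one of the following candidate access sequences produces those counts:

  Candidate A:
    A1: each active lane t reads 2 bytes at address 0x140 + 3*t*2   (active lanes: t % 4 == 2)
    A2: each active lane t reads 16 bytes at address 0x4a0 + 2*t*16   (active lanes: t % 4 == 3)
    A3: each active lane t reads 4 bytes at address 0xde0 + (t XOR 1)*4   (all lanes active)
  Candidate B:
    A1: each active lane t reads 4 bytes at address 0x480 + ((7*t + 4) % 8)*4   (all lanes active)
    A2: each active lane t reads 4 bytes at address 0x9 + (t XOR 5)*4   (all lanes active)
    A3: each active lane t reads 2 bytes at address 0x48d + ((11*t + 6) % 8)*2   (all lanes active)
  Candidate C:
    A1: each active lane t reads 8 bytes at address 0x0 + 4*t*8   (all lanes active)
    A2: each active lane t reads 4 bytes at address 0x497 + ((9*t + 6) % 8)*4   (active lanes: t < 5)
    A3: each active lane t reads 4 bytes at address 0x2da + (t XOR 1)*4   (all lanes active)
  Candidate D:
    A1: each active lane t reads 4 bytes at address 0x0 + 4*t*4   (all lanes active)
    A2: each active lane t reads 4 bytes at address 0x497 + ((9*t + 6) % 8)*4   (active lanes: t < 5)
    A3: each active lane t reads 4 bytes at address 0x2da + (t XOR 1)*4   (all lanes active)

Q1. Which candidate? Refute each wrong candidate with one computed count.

A: A1 gives 2 transactions, not 4
B: A1 gives 1 transaction, not 4
C: A1 gives 8 transactions, not 4
D: all counts match (4,2,2)

Answer: D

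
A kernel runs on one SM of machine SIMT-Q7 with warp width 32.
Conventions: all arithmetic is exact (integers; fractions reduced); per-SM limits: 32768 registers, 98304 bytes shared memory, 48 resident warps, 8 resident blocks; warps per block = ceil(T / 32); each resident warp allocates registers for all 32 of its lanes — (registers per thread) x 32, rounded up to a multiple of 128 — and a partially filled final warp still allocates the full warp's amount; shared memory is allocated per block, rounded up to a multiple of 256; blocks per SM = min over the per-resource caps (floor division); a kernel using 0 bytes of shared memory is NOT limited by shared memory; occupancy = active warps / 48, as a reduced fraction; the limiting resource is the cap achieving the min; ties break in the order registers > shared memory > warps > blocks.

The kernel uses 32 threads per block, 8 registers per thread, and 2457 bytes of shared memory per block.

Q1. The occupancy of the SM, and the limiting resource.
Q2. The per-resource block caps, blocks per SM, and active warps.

Answer: occupancy 1/6, limited by blocks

registers: 128 blocks
shared memory: 38 blocks
warps: 48 blocks
blocks: 8 blocks

Answer: 8 blocks, 8 active warps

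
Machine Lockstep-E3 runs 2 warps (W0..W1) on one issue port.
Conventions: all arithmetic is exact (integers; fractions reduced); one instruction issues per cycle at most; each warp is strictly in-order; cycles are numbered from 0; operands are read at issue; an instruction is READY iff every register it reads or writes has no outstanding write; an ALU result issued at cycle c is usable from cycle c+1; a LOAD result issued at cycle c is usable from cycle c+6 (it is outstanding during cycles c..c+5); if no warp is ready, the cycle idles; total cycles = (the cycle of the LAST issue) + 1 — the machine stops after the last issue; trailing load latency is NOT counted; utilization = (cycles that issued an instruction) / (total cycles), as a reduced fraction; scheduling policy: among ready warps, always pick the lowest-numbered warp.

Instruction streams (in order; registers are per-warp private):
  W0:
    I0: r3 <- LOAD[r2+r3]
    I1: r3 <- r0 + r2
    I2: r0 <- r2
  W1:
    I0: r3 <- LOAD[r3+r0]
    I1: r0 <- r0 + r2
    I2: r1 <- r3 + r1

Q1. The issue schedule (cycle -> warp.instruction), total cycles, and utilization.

cycle 0: W0.I0
cycle 1: W1.I0
cycle 2: W1.I1
cycle 3: idle
cycle 4: idle
cycle 5: idle
cycle 6: W0.I1
cycle 7: W0.I2
cycle 8: W1.I2

Answer: 9 cycles, utilization 2/3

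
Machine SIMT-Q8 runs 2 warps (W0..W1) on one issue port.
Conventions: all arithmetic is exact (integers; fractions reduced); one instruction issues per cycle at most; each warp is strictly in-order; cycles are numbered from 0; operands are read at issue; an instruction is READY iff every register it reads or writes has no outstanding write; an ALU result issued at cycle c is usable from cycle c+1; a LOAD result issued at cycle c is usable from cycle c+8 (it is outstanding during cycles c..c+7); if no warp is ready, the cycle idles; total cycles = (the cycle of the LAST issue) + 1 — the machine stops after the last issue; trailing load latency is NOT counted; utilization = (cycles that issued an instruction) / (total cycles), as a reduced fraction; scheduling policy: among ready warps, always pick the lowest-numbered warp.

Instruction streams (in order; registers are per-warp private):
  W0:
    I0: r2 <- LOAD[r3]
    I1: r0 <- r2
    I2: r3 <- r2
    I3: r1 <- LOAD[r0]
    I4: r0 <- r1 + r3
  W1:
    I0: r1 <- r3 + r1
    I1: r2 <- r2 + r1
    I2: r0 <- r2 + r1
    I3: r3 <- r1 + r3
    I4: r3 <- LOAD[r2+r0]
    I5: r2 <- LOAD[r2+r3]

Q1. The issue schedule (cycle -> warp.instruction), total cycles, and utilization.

cycle 0: W0.I0
cycle 1: W1.I0
cycle 2: W1.I1
cycle 3: W1.I2
cycle 4: W1.I3
cycle 5: W1.I4
cycle 6: idle
cycle 7: idle
cycle 8: W0.I1
cycle 9: W0.I2
cycle 10: W0.I3
cycle 11: idle
cycle 12: idle
cycle 13: W1.I5
cycle 14: idle
cycle 15: idle
cycle 16: idle
cycle 17: idle
cycle 18: W0.I4

Answer: 19 cycles, utilization 11/19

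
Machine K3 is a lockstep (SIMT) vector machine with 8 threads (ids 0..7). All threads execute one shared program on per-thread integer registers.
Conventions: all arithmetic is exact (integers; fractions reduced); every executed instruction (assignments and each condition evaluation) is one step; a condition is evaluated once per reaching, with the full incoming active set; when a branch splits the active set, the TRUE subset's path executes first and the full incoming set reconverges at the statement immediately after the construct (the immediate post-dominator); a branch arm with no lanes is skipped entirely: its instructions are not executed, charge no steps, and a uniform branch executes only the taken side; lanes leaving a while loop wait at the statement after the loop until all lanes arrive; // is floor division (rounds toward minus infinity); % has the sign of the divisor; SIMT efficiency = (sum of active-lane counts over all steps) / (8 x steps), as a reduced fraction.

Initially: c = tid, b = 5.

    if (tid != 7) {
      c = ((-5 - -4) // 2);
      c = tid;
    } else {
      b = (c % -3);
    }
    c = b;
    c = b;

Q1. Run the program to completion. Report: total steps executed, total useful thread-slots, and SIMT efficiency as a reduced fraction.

Answer: 6 steps, 39 useful, 13/16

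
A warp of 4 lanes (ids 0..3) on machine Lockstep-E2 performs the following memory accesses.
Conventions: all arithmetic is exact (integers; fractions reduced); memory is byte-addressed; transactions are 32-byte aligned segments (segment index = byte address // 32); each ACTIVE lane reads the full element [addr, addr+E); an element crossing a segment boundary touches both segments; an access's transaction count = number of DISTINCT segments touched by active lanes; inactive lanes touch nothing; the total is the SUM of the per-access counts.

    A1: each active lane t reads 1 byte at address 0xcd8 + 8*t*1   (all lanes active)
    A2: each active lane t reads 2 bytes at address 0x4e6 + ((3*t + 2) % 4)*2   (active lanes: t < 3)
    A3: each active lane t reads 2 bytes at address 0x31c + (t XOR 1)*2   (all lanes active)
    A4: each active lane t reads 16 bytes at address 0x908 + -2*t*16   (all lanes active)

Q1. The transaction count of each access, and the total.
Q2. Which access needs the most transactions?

A1: 2 transactions
A2: 1 transaction
A3: 2 transactions
A4: 4 transactions

Answer: 2,1,2,4; total 9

Answer: A4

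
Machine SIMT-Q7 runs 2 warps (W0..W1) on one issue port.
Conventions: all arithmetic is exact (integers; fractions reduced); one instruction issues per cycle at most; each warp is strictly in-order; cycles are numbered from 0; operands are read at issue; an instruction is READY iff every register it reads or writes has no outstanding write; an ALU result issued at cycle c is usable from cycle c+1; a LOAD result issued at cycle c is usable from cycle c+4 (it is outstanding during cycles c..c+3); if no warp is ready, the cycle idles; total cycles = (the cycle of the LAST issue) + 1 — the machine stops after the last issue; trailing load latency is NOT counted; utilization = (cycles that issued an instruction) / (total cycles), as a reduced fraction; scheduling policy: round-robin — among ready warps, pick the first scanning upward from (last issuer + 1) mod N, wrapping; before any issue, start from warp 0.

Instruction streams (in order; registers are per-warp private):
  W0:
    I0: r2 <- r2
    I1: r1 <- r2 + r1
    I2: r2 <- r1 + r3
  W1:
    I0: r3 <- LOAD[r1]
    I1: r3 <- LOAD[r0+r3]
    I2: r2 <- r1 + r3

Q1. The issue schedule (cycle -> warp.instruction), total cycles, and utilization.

cycle 0: W0.I0
cycle 1: W1.I0
cycle 2: W0.I1
cycle 3: W0.I2
cycle 4: idle
cycle 5: W1.I1
cycle 6: idle
cycle 7: idle
cycle 8: idle
cycle 9: W1.I2

Answer: 10 cycles, utilization 3/5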